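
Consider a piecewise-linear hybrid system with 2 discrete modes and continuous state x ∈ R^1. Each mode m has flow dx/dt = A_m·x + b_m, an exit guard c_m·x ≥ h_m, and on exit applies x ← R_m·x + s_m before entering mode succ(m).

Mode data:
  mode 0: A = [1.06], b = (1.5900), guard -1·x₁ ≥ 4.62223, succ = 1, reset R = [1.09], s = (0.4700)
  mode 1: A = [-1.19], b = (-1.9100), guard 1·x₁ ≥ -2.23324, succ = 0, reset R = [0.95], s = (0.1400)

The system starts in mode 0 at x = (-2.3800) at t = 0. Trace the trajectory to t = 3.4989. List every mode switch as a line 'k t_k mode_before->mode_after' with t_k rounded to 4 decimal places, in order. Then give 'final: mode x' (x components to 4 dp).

1 1.1947 0->1
2 2.4982 1->0
final: 0 -2.8910

Mode 0: guard c·x = 4.6222 hit at Δt = 1.1947 (t = 1.1947), x⁻ = (-4.6222) → reset → x⁺ = (-4.5682), jump to mode 1
Mode 1: guard c·x = -2.2332 hit at Δt = 1.3035 (t = 2.4982), x⁻ = (-2.2332) → reset → x⁺ = (-1.9816), jump to mode 0
Mode 0: flow for 1.0007 to horizon, guard not reached → x = (-2.8910)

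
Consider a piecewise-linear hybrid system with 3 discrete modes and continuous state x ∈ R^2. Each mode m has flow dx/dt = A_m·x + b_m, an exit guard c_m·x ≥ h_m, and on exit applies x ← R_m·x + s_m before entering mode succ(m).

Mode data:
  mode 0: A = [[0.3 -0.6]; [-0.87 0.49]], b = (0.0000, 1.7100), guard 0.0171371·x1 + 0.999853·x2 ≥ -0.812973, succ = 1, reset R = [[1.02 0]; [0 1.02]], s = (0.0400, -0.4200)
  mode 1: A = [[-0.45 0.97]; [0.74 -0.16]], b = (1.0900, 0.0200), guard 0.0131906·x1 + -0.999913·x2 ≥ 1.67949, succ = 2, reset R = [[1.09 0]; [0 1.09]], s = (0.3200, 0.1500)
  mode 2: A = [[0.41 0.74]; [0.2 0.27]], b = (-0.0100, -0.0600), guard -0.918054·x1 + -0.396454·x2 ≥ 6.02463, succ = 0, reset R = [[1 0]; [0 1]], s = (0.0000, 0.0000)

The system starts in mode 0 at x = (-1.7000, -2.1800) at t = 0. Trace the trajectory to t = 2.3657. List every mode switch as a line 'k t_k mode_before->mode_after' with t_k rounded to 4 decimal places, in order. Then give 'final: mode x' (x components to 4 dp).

Mode 0: guard c·x = -0.8130 hit at Δt = 0.6048 (t = 0.6048), x⁻ = (-1.4304, -0.7886) → reset → x⁺ = (-1.4190, -1.2243), jump to mode 1
Mode 1: guard c·x = 1.6795 hit at Δt = 0.6631 (t = 1.2679), x⁻ = (-1.2526, -1.6962) → reset → x⁺ = (-1.0453, -1.6988), jump to mode 2
Mode 2: flow for 1.0978 to horizon, guard not reached → x = (-3.8965, -2.9273)

1 0.6048 0->1
2 1.2679 1->2
final: 2 -3.8965 -2.9273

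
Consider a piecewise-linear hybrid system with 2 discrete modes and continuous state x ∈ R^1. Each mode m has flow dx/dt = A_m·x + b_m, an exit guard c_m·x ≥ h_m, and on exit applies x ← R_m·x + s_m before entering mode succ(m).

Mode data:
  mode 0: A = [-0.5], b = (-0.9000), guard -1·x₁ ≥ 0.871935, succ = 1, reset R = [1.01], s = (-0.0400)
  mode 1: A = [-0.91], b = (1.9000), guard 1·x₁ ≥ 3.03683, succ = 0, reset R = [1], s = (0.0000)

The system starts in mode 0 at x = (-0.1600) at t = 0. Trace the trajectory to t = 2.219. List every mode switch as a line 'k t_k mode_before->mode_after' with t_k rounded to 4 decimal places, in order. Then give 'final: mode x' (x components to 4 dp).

Mode 0: guard c·x = 0.8719 hit at Δt = 1.1387 (t = 1.1387), x⁻ = (-0.8719) → reset → x⁺ = (-0.9207), jump to mode 1
Mode 1: flow for 1.0803 to horizon, guard not reached → x = (0.9622)

1 1.1387 0->1
final: 1 0.9622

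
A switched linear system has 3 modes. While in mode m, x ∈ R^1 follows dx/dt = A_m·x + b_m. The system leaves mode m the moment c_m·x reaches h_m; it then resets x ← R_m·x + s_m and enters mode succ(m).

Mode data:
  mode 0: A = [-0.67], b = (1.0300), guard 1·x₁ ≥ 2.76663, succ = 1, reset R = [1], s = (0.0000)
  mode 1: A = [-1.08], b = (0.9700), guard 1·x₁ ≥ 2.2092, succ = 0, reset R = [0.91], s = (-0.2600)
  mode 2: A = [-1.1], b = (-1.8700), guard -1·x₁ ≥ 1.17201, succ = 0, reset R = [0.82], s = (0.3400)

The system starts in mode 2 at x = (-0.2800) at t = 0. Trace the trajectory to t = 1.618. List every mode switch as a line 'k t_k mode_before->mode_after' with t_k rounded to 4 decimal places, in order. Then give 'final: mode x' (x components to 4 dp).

Mode 2: guard c·x = 1.1720 hit at Δt = 0.8994 (t = 0.8994), x⁻ = (-1.1720) → reset → x⁺ = (-0.6210), jump to mode 0
Mode 0: flow for 0.7186 to horizon, guard not reached → x = (0.2037)

1 0.8994 2->0
final: 0 0.2037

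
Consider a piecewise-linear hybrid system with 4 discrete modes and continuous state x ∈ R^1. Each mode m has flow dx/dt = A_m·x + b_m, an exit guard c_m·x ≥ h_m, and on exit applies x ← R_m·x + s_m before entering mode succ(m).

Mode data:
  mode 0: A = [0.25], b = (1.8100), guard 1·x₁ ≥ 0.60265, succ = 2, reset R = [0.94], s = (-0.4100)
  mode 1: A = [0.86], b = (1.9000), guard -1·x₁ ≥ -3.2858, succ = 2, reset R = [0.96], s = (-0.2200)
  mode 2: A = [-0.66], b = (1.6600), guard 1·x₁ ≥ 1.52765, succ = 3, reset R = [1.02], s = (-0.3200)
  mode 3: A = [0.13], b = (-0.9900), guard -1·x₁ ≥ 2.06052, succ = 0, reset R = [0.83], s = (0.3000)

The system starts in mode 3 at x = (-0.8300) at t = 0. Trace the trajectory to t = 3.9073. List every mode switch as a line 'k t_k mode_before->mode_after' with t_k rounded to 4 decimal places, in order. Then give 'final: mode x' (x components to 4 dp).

1 1.0463 3->0
2 2.2327 0->2
3 3.5519 2->3
final: 3 0.9366

Mode 3: guard c·x = 2.0605 hit at Δt = 1.0463 (t = 1.0463), x⁻ = (-2.0605) → reset → x⁺ = (-1.4102), jump to mode 0
Mode 0: guard c·x = 0.6027 hit at Δt = 1.1864 (t = 2.2327), x⁻ = (0.6026) → reset → x⁺ = (0.1565), jump to mode 2
Mode 2: guard c·x = 1.5276 hit at Δt = 1.3192 (t = 3.5519), x⁻ = (1.5276) → reset → x⁺ = (1.2382), jump to mode 3
Mode 3: flow for 0.3554 to horizon, guard not reached → x = (0.9366)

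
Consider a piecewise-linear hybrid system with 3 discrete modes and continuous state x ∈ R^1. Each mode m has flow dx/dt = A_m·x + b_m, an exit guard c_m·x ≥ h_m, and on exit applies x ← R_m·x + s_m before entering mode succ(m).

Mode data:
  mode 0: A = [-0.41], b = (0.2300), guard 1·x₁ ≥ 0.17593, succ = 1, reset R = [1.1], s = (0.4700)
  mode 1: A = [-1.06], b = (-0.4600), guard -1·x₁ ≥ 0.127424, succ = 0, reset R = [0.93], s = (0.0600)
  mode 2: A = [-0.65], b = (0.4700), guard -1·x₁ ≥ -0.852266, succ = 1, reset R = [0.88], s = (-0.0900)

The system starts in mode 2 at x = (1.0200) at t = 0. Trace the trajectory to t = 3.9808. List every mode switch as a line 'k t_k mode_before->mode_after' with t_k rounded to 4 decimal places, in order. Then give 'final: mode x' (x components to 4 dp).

Mode 2: guard c·x = -0.8523 hit at Δt = 1.2803 (t = 1.2803), x⁻ = (0.8523) → reset → x⁺ = (0.6600), jump to mode 1
Mode 1: guard c·x = 0.1274 hit at Δt = 1.2002 (t = 2.4805), x⁻ = (-0.1274) → reset → x⁺ = (-0.0585), jump to mode 0
Mode 0: guard c·x = 0.1759 hit at Δt = 1.1598 (t = 3.6403), x⁻ = (0.1759) → reset → x⁺ = (0.6635), jump to mode 1
Mode 1: flow for 0.3405 to horizon, guard not reached → x = (0.3310)

1 1.2803 2->1
2 2.4805 1->0
3 3.6403 0->1
final: 1 0.3310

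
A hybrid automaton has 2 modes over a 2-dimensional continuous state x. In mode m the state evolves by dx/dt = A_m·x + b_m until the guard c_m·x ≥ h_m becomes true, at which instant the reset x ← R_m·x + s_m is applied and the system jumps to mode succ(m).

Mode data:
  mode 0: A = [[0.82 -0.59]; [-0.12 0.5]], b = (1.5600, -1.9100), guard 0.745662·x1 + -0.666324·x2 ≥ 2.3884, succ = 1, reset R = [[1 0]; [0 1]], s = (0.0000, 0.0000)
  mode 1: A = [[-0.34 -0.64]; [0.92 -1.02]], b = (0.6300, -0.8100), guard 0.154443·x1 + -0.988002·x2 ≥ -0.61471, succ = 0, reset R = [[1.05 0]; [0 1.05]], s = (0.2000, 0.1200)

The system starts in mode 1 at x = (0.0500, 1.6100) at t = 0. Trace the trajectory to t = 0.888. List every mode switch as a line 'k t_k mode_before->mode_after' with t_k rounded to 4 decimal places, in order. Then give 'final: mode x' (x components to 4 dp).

1 0.5182 1->0
final: 0 0.8480 0.1340

Mode 1: guard c·x = -0.6147 hit at Δt = 0.5182 (t = 0.5182), x⁻ = (0.0186, 0.6251) → reset → x⁺ = (0.2196, 0.7763), jump to mode 0
Mode 0: flow for 0.3698 to horizon, guard not reached → x = (0.8480, 0.1340)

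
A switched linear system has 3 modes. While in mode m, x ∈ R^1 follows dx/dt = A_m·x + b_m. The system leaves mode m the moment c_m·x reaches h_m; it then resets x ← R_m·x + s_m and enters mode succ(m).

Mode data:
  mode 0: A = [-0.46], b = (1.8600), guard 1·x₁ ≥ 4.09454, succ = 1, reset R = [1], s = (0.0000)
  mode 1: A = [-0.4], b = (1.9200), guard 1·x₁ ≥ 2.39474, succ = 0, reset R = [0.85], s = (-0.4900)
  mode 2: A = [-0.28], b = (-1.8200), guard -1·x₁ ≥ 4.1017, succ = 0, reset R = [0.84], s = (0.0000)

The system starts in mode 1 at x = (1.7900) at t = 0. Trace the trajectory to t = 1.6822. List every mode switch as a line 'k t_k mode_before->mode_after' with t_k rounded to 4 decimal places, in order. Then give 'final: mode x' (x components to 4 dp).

1 0.5607 1->0
final: 0 2.5523

Mode 1: guard c·x = 2.3947 hit at Δt = 0.5607 (t = 0.5607), x⁻ = (2.3947) → reset → x⁺ = (1.5455), jump to mode 0
Mode 0: flow for 1.1215 to horizon, guard not reached → x = (2.5523)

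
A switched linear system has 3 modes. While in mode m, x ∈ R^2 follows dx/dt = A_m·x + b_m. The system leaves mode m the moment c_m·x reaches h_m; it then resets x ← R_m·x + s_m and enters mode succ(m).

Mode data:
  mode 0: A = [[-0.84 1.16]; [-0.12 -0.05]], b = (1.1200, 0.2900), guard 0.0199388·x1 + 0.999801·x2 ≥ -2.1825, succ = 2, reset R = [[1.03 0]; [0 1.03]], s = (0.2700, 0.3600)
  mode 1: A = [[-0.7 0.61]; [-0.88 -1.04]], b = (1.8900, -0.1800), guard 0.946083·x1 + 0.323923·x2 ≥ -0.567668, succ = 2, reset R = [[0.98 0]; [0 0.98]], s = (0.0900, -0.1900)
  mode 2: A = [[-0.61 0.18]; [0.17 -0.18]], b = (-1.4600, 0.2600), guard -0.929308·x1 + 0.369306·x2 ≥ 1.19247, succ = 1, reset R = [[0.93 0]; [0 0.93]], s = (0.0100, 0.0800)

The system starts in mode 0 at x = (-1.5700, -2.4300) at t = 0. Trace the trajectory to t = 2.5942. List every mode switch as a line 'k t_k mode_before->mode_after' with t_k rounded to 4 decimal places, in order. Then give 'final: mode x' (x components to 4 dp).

1 0.4670 0->2
2 1.1641 2->1
3 1.7859 1->2
final: 2 -1.2058 -0.4389

Mode 0: guard c·x = -2.1825 hit at Δt = 0.4670 (t = 0.4670), x⁻ = (-1.6499, -2.1500) → reset → x⁺ = (-1.4294, -1.8545), jump to mode 2
Mode 2: guard c·x = 1.1925 hit at Δt = 0.6971 (t = 1.1641), x⁻ = (-1.9413, -1.6560) → reset → x⁺ = (-1.7954, -1.4601), jump to mode 1
Mode 1: guard c·x = -0.5677 hit at Δt = 0.6218 (t = 1.7859), x⁻ = (-0.4527, -0.4302) → reset → x⁺ = (-0.3537, -0.6116), jump to mode 2
Mode 2: flow for 0.8083 to horizon, guard not reached → x = (-1.2058, -0.4389)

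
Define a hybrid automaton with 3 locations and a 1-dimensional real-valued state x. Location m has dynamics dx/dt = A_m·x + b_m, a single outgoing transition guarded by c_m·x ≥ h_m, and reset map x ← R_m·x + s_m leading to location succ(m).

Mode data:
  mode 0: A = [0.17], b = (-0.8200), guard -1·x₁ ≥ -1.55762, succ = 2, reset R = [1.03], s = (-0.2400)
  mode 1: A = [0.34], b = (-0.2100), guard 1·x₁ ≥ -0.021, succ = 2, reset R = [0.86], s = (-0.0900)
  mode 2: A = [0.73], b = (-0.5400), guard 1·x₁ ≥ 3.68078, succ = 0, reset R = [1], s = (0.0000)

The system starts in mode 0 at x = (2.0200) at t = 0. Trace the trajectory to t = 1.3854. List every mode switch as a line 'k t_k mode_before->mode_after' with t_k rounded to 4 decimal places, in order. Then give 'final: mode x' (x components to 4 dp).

Mode 0: guard c·x = -1.5576 hit at Δt = 0.8980 (t = 0.8980), x⁻ = (1.5576) → reset → x⁺ = (1.3643), jump to mode 2
Mode 2: flow for 0.4874 to horizon, guard not reached → x = (1.6313)

1 0.8980 0->2
final: 2 1.6313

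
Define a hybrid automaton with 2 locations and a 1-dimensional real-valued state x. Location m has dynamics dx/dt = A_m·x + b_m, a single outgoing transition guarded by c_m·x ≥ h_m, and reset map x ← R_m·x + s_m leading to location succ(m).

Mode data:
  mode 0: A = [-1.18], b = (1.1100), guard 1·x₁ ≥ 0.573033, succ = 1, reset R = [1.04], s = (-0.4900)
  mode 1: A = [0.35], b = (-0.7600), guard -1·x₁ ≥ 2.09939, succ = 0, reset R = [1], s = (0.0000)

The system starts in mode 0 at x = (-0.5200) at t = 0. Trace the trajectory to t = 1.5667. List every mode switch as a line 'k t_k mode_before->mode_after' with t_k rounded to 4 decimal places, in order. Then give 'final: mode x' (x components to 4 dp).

1 1.1691 0->1
final: 1 -0.2024

Mode 0: guard c·x = 0.5730 hit at Δt = 1.1691 (t = 1.1691), x⁻ = (0.5730) → reset → x⁺ = (0.1060), jump to mode 1
Mode 1: flow for 0.3976 to horizon, guard not reached → x = (-0.2024)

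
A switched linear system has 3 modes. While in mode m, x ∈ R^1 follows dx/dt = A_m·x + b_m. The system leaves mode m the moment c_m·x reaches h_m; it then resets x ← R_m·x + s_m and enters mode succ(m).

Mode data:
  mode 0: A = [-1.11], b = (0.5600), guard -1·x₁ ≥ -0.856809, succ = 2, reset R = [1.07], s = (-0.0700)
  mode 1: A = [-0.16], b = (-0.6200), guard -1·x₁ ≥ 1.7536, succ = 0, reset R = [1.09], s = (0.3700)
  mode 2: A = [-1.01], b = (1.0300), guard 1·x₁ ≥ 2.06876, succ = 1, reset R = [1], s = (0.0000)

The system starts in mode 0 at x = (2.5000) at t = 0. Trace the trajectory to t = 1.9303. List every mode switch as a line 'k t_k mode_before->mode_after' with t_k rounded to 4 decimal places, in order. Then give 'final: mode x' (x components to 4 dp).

Mode 0: guard c·x = -0.8568 hit at Δt = 1.5623 (t = 1.5623), x⁻ = (0.8568) → reset → x⁺ = (0.8468), jump to mode 2
Mode 2: flow for 0.3680 to horizon, guard not reached → x = (0.9005)

1 1.5623 0->2
final: 2 0.9005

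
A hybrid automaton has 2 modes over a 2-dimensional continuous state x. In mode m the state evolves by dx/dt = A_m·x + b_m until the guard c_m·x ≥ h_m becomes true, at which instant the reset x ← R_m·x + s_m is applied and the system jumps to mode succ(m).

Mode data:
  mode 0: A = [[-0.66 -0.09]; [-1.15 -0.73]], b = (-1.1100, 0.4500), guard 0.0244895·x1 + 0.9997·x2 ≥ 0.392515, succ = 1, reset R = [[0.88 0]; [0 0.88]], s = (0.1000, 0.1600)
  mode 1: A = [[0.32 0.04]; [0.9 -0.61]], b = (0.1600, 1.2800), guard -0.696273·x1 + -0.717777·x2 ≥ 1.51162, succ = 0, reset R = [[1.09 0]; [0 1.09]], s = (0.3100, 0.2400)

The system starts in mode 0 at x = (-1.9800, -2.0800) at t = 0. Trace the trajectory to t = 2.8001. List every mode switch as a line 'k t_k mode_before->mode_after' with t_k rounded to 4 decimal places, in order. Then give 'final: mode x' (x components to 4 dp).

Mode 0: guard c·x = 0.3925 hit at Δt = 0.8085 (t = 0.8085), x⁻ = (-1.8242, 0.4373) → reset → x⁺ = (-1.5053, 0.5448), jump to mode 1
Mode 1: guard c·x = 1.5116 hit at Δt = 1.4285 (t = 2.2370), x⁻ = (-2.0689, -0.0990) → reset → x⁺ = (-1.9451, 0.1321), jump to mode 0
Mode 0: guard c·x = 0.3925 hit at Δt = 0.1248 (t = 2.3618), x⁻ = (-1.9275, 0.4398) → reset → x⁺ = (-1.5962, 0.5471), jump to mode 1
Mode 1: flow for 0.4383 to horizon, guard not reached → x = (-1.7529, 0.3309)

1 0.8085 0->1
2 2.2370 1->0
3 2.3618 0->1
final: 1 -1.7529 0.3309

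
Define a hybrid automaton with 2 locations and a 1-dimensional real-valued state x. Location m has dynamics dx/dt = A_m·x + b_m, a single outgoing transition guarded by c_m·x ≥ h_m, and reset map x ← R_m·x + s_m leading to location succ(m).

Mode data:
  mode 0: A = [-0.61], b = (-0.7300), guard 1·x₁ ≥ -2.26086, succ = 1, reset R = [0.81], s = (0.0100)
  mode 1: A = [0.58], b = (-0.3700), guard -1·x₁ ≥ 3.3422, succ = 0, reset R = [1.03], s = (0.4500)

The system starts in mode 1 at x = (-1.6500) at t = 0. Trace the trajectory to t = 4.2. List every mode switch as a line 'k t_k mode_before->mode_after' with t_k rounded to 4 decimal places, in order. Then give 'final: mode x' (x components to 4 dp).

Mode 1: guard c·x = 3.3422 hit at Δt = 0.9546 (t = 0.9546), x⁻ = (-3.3422) → reset → x⁺ = (-2.9925), jump to mode 0
Mode 0: guard c·x = -2.2609 hit at Δt = 0.8578 (t = 1.8124), x⁻ = (-2.2609) → reset → x⁺ = (-1.8213), jump to mode 1
Mode 1: guard c·x = 3.3422 hit at Δt = 0.8301 (t = 2.6425), x⁻ = (-3.3422) → reset → x⁺ = (-2.9925), jump to mode 0
Mode 0: guard c·x = -2.2609 hit at Δt = 0.8578 (t = 3.5003), x⁻ = (-2.2609) → reset → x⁺ = (-1.8213), jump to mode 1
Mode 1: flow for 0.6997 to horizon, guard not reached → x = (-3.0522)

1 0.9546 1->0
2 1.8124 0->1
3 2.6425 1->0
4 3.5003 0->1
final: 1 -3.0522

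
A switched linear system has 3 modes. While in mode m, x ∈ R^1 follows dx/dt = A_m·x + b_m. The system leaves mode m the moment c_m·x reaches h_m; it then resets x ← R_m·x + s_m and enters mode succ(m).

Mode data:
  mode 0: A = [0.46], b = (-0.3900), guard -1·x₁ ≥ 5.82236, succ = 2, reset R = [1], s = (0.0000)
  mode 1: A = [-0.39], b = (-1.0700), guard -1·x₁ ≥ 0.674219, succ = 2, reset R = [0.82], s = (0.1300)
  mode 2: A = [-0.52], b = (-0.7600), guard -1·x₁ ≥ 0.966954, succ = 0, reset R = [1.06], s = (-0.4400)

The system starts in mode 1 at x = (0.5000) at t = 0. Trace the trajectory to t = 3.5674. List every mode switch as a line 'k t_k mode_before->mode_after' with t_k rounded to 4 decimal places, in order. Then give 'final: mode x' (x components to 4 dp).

Mode 1: guard c·x = 0.6742 hit at Δt = 1.1524 (t = 1.1524), x⁻ = (-0.6742) → reset → x⁺ = (-0.4229), jump to mode 2
Mode 2: guard c·x = 0.9670 hit at Δt = 1.4269 (t = 2.5793), x⁻ = (-0.9670) → reset → x⁺ = (-1.4650), jump to mode 0
Mode 0: flow for 0.9881 to horizon, guard not reached → x = (-2.7958)

1 1.1524 1->2
2 2.5793 2->0
final: 0 -2.7958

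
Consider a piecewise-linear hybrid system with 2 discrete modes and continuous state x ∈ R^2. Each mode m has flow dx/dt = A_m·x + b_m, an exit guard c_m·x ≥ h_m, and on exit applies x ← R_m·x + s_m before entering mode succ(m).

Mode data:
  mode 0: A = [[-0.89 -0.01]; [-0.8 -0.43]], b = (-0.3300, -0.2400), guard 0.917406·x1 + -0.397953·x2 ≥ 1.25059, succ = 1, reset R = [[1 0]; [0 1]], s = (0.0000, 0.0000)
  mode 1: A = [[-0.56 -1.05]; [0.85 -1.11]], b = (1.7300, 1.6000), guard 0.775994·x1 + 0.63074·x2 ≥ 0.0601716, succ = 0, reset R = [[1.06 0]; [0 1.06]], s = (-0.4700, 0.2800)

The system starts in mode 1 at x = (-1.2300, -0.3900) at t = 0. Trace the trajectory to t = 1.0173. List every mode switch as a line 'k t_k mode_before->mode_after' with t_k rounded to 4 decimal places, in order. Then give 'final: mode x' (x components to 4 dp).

1 0.5182 1->0
final: 0 -0.5075 0.5037

Mode 1: guard c·x = 0.0602 hit at Δt = 0.5182 (t = 0.5182), x⁻ = (-0.1045, 0.2240) → reset → x⁺ = (-0.5808, 0.5174), jump to mode 0
Mode 0: flow for 0.4991 to horizon, guard not reached → x = (-0.5075, 0.5037)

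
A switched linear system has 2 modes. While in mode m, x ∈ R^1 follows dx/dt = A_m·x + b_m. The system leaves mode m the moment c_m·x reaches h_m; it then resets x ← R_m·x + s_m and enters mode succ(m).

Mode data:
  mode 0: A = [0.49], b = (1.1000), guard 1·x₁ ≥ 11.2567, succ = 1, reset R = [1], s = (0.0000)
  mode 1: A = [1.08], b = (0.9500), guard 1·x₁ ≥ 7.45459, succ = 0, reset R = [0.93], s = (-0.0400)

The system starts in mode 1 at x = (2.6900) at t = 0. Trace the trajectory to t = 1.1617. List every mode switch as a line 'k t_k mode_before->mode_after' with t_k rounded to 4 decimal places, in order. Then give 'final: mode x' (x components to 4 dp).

1 0.7851 1->0
final: 0 8.7446

Mode 1: guard c·x = 7.4546 hit at Δt = 0.7851 (t = 0.7851), x⁻ = (7.4546) → reset → x⁺ = (6.8928), jump to mode 0
Mode 0: flow for 0.3766 to horizon, guard not reached → x = (8.7446)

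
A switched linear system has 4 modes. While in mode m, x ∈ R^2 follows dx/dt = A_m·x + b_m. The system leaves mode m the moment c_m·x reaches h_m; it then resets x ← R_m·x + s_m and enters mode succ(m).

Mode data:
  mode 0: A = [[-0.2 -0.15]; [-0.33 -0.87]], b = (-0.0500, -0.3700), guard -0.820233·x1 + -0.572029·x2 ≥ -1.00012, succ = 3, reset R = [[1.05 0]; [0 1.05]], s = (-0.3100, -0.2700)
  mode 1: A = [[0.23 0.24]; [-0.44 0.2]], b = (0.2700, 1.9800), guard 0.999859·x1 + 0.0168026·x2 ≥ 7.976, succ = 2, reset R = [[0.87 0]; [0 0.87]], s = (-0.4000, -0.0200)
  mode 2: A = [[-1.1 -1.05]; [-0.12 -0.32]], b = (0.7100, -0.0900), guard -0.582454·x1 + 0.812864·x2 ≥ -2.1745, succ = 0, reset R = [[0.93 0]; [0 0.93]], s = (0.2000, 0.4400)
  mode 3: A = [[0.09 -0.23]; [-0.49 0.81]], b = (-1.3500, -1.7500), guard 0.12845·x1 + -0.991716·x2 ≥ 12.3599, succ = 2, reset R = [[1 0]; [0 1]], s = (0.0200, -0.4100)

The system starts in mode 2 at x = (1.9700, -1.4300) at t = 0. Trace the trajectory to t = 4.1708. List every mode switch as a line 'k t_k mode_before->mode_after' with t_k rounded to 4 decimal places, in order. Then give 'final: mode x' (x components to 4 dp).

1 1.3066 2->0
2 1.8061 0->3
3 3.3983 3->2
final: 2 7.2643 -10.3648

Mode 2: guard c·x = -2.1745 hit at Δt = 1.3066 (t = 1.3066), x⁻ = (1.9346, -1.2889) → reset → x⁺ = (1.9992, -0.7587), jump to mode 0
Mode 0: guard c·x = -1.0001 hit at Δt = 0.4995 (t = 1.8061), x⁻ = (1.8449, -0.8971) → reset → x⁺ = (1.6272, -1.2120), jump to mode 3
Mode 3: guard c·x = 12.3599 hit at Δt = 1.5922 (t = 3.3983), x⁻ = (1.7132, -12.2413) → reset → x⁺ = (1.7332, -12.6513), jump to mode 2
Mode 2: flow for 0.7725 to horizon, guard not reached → x = (7.2643, -10.3648)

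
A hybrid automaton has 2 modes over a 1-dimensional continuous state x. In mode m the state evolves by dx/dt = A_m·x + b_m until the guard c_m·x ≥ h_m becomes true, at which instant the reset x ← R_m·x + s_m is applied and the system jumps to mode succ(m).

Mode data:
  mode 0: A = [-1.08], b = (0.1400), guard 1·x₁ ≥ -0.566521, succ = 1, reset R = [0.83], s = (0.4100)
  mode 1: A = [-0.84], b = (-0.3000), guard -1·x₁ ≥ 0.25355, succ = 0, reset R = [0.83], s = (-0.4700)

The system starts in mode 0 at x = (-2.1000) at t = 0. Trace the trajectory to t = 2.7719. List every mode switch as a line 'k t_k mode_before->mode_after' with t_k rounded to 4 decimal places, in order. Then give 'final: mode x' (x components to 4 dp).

Mode 0: guard c·x = -0.5665 hit at Δt = 1.0778 (t = 1.0778), x⁻ = (-0.5665) → reset → x⁺ = (-0.0602), jump to mode 1
Mode 1: guard c·x = 0.2535 hit at Δt = 1.2536 (t = 2.3314), x⁻ = (-0.2535) → reset → x⁺ = (-0.6804), jump to mode 0
Mode 0: guard c·x = -0.5665 hit at Δt = 0.1403 (t = 2.4717), x⁻ = (-0.5665) → reset → x⁺ = (-0.0602), jump to mode 1
Mode 1: flow for 0.3002 to horizon, guard not reached → x = (-0.1264)

1 1.0778 0->1
2 2.3314 1->0
3 2.4717 0->1
final: 1 -0.1264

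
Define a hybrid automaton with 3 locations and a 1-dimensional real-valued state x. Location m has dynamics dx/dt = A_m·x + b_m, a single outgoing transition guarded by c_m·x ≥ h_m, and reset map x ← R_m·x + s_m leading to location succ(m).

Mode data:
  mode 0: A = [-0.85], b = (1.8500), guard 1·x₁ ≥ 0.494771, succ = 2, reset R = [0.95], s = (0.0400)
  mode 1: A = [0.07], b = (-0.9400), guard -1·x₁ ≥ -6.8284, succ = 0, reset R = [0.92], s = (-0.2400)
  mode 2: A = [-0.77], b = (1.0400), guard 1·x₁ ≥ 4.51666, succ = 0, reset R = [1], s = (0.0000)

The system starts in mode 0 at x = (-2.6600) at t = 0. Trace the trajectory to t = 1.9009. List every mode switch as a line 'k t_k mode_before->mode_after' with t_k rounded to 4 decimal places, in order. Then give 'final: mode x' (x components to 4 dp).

1 1.2428 0->2
final: 2 0.8442

Mode 0: guard c·x = 0.4948 hit at Δt = 1.2428 (t = 1.2428), x⁻ = (0.4948) → reset → x⁺ = (0.5100), jump to mode 2
Mode 2: flow for 0.6581 to horizon, guard not reached → x = (0.8442)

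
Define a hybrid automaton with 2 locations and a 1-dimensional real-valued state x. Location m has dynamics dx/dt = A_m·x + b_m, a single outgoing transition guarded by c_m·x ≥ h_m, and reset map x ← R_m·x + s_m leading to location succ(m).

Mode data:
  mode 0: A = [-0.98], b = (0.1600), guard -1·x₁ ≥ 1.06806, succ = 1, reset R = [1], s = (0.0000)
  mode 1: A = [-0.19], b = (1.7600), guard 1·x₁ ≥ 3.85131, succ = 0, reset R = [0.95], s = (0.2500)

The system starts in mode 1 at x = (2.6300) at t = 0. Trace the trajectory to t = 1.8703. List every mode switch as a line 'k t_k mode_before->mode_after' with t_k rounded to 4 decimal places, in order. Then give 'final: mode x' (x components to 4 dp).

Mode 1: guard c·x = 3.8513 hit at Δt = 1.0710 (t = 1.0710), x⁻ = (3.8513) → reset → x⁺ = (3.9087), jump to mode 0
Mode 0: flow for 0.7993 to horizon, guard not reached → x = (1.8745)

1 1.0710 1->0
final: 0 1.8745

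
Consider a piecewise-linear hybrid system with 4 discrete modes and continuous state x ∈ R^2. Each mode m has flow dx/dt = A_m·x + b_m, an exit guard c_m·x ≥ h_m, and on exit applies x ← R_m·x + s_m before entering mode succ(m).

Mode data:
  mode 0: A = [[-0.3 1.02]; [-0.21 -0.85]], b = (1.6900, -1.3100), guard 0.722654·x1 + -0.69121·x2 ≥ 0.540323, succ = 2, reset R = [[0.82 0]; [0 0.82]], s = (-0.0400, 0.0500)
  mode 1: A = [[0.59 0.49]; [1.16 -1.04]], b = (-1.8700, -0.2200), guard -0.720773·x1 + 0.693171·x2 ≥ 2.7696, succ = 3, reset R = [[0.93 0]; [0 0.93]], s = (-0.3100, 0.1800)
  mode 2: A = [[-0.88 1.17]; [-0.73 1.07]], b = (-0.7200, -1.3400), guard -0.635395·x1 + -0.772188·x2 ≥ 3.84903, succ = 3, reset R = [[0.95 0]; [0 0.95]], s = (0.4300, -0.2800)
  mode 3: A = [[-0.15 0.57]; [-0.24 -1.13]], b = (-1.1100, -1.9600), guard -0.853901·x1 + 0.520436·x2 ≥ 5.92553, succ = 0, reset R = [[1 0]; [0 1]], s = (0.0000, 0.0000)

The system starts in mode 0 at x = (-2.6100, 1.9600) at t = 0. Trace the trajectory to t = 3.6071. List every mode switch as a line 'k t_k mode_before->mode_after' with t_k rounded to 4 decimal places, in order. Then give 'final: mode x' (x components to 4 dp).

1 1.1811 0->2
2 2.4566 2->3
final: 3 -3.9033 -1.7159

Mode 0: guard c·x = 0.5403 hit at Δt = 1.1811 (t = 1.1811), x⁻ = (0.5696, -0.1861) → reset → x⁺ = (0.4271, -0.1026), jump to mode 2
Mode 2: guard c·x = 3.8490 hit at Δt = 1.2755 (t = 2.4566), x⁻ = (-2.0493, -3.2983) → reset → x⁺ = (-1.5168, -3.4134), jump to mode 3
Mode 3: flow for 1.1505 to horizon, guard not reached → x = (-3.9033, -1.7159)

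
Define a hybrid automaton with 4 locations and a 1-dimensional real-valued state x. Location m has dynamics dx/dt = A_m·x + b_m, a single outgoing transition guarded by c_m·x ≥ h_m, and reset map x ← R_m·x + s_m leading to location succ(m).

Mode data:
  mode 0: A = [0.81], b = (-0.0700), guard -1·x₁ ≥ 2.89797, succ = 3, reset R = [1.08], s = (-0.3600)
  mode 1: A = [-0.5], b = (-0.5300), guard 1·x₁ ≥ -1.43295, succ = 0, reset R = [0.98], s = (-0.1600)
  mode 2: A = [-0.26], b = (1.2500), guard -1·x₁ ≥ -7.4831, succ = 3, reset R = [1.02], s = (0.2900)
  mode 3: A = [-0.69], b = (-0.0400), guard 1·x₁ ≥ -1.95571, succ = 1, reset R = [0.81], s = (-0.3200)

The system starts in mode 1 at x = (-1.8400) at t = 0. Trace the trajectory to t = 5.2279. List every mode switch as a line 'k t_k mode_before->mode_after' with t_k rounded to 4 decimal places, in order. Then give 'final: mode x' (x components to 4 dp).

Mode 1: guard c·x = -1.4329 hit at Δt = 1.4757 (t = 1.4757), x⁻ = (-1.4329) → reset → x⁺ = (-1.5643), jump to mode 0
Mode 0: guard c·x = 2.8980 hit at Δt = 0.7311 (t = 2.2068), x⁻ = (-2.8980) → reset → x⁺ = (-3.4898), jump to mode 3
Mode 3: guard c·x = -1.9557 hit at Δt = 0.8586 (t = 3.0654), x⁻ = (-1.9557) → reset → x⁺ = (-1.9041), jump to mode 1
Mode 1: guard c·x = -1.4329 hit at Δt = 1.6337 (t = 4.6991), x⁻ = (-1.4330) → reset → x⁺ = (-1.5643), jump to mode 0
Mode 0: flow for 0.5288 to horizon, guard not reached → x = (-2.4469)

1 1.4757 1->0
2 2.2068 0->3
3 3.0654 3->1
4 4.6991 1->0
final: 0 -2.4469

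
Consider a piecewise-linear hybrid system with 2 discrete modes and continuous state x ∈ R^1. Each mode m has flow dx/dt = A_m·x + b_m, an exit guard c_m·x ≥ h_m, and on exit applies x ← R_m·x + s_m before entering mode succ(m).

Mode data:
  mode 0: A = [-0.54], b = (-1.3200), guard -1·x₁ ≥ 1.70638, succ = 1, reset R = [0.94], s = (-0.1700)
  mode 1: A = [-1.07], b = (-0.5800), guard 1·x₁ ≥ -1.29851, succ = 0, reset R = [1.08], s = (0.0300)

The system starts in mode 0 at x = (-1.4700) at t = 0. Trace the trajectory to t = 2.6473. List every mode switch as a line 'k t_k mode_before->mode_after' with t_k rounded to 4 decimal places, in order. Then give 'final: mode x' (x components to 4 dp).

1 0.5145 0->1
2 0.9703 1->0
3 1.6616 0->1
4 2.1174 1->0
final: 0 -1.6392

Mode 0: guard c·x = 1.7064 hit at Δt = 0.5145 (t = 0.5145), x⁻ = (-1.7064) → reset → x⁺ = (-1.7740), jump to mode 1
Mode 1: guard c·x = -1.2985 hit at Δt = 0.4558 (t = 0.9703), x⁻ = (-1.2985) → reset → x⁺ = (-1.3724), jump to mode 0
Mode 0: guard c·x = 1.7064 hit at Δt = 0.6913 (t = 1.6616), x⁻ = (-1.7064) → reset → x⁺ = (-1.7740), jump to mode 1
Mode 1: guard c·x = -1.2985 hit at Δt = 0.4558 (t = 2.1174), x⁻ = (-1.2985) → reset → x⁺ = (-1.3724), jump to mode 0
Mode 0: flow for 0.5299 to horizon, guard not reached → x = (-1.6392)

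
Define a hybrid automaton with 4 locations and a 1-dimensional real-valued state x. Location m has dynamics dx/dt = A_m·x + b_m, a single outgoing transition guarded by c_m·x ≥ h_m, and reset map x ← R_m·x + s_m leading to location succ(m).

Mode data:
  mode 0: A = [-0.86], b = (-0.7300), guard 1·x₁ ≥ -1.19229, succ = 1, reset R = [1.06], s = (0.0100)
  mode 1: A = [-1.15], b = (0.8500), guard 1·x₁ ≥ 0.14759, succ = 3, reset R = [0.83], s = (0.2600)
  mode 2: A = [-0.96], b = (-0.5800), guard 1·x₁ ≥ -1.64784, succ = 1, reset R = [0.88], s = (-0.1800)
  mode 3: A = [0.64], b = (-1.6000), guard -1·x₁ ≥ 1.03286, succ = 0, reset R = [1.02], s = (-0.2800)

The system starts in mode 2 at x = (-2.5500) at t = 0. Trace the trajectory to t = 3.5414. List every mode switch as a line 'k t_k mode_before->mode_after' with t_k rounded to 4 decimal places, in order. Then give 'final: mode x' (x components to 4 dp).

1 0.6489 2->1
2 1.8555 1->3
3 2.6553 3->0
4 3.0558 0->1
final: 1 -0.4011

Mode 2: guard c·x = -1.6478 hit at Δt = 0.6489 (t = 0.6489), x⁻ = (-1.6478) → reset → x⁺ = (-1.6301), jump to mode 1
Mode 1: guard c·x = 0.1476 hit at Δt = 1.2066 (t = 1.8555), x⁻ = (0.1476) → reset → x⁺ = (0.3825), jump to mode 3
Mode 3: guard c·x = 1.0329 hit at Δt = 0.7998 (t = 2.6553), x⁻ = (-1.0329) → reset → x⁺ = (-1.3335), jump to mode 0
Mode 0: guard c·x = -1.1923 hit at Δt = 0.4005 (t = 3.0558), x⁻ = (-1.1923) → reset → x⁺ = (-1.2538), jump to mode 1
Mode 1: flow for 0.4856 to horizon, guard not reached → x = (-0.4011)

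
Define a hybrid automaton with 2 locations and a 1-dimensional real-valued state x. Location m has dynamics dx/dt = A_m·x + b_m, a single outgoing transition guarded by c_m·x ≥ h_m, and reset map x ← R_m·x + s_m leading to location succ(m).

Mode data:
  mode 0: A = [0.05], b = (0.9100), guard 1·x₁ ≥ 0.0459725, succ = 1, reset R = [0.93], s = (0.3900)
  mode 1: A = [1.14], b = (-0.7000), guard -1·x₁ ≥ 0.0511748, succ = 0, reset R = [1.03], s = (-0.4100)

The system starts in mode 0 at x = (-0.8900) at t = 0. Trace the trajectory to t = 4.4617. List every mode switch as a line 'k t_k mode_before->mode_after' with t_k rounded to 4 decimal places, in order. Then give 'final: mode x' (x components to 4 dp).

Mode 0: guard c·x = 0.0460 hit at Δt = 1.0532 (t = 1.0532), x⁻ = (0.0460) → reset → x⁺ = (0.4328), jump to mode 1
Mode 1: guard c·x = 0.0512 hit at Δt = 1.1404 (t = 2.1936), x⁻ = (-0.0512) → reset → x⁺ = (-0.4627), jump to mode 0
Mode 0: guard c·x = 0.0460 hit at Δt = 0.5655 (t = 2.7591), x⁻ = (0.0460) → reset → x⁺ = (0.4328), jump to mode 1
Mode 1: guard c·x = 0.0512 hit at Δt = 1.1404 (t = 3.8995), x⁻ = (-0.0512) → reset → x⁺ = (-0.4627), jump to mode 0
Mode 0: flow for 0.5622 to horizon, guard not reached → x = (0.0430)

1 1.0532 0->1
2 2.1936 1->0
3 2.7591 0->1
4 3.8995 1->0
final: 0 0.0430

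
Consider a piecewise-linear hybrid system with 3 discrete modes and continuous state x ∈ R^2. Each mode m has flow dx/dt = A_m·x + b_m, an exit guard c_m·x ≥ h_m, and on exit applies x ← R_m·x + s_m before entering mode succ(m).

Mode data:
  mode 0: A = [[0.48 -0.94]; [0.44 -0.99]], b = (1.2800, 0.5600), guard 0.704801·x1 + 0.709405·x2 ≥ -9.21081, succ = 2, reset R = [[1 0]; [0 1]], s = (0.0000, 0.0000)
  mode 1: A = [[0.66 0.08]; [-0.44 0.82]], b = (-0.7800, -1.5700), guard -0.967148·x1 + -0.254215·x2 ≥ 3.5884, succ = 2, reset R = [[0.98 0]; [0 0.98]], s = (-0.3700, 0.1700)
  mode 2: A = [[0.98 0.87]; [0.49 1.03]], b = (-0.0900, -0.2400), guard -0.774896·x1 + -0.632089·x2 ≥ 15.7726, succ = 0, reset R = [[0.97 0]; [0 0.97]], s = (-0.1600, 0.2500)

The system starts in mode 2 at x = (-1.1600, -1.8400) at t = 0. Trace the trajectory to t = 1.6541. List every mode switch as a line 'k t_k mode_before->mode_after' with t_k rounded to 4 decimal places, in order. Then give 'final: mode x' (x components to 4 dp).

1 1.1504 2->0
final: 0 -9.0609 -7.6955

Mode 2: guard c·x = 15.7726 hit at Δt = 1.1504 (t = 1.1504), x⁻ = (-11.6222, -10.7052) → reset → x⁺ = (-11.4335, -10.1340), jump to mode 0
Mode 0: flow for 0.5037 to horizon, guard not reached → x = (-9.0609, -7.6955)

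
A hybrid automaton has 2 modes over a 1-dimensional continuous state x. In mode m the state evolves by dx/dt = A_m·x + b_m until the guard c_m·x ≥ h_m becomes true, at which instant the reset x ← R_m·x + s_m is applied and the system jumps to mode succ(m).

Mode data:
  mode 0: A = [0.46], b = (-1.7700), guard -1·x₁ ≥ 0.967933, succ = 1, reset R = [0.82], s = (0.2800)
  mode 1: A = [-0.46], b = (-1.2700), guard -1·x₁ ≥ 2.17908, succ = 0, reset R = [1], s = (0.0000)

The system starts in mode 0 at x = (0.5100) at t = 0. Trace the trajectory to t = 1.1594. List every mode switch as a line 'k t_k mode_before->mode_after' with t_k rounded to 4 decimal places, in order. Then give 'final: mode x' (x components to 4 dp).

Mode 0: guard c·x = 0.9679 hit at Δt = 0.7969 (t = 0.7969), x⁻ = (-0.9679) → reset → x⁺ = (-0.5137), jump to mode 1
Mode 1: flow for 0.3625 to horizon, guard not reached → x = (-0.8588)

1 0.7969 0->1
final: 1 -0.8588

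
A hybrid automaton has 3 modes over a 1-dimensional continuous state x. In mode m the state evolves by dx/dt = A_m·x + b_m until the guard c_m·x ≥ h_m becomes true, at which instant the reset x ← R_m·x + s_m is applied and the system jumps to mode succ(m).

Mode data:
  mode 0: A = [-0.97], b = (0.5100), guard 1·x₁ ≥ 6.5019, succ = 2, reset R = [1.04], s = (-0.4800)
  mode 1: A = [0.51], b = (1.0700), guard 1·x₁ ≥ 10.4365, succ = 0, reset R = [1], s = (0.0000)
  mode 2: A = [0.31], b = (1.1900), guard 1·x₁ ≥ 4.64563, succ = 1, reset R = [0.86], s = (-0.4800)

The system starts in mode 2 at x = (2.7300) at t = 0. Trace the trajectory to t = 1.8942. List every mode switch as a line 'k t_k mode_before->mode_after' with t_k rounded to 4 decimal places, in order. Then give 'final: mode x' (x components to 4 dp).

1 0.8255 2->1
final: 1 7.5830

Mode 2: guard c·x = 4.6456 hit at Δt = 0.8255 (t = 0.8255), x⁻ = (4.6456) → reset → x⁺ = (3.5152), jump to mode 1
Mode 1: flow for 1.0687 to horizon, guard not reached → x = (7.5830)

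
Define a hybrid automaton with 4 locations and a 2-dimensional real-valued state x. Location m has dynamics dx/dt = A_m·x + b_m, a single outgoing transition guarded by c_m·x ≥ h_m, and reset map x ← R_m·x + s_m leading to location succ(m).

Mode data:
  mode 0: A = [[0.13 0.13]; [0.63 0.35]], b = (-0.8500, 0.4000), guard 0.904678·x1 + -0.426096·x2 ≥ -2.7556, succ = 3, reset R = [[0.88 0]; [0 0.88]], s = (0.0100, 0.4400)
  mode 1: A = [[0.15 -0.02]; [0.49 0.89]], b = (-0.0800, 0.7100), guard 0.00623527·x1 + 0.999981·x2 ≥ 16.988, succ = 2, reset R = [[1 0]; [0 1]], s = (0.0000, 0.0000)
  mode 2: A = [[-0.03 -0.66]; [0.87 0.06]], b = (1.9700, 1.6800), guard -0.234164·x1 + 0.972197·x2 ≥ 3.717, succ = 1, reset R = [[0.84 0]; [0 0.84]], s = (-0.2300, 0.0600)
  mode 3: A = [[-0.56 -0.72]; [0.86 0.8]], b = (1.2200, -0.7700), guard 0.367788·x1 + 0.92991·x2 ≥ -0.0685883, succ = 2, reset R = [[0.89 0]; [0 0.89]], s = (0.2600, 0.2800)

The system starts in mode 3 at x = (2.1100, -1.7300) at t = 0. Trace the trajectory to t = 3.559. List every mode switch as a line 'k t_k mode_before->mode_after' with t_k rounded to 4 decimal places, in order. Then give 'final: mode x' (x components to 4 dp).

Mode 3: guard c·x = -0.0686 hit at Δt = 1.3206 (t = 1.3206), x⁻ = (3.2658, -1.3654) → reset → x⁺ = (3.1666, -0.9352), jump to mode 2
Mode 2: guard c·x = 3.7170 hit at Δt = 1.1030 (t = 2.4236), x⁻ = (3.8849, 4.7590) → reset → x⁺ = (3.0333, 4.0576), jump to mode 1
Mode 1: flow for 1.1354 to horizon, guard not reached → x = (3.2824, 15.5737)

1 1.3206 3->2
2 2.4236 2->1
final: 1 3.2824 15.5737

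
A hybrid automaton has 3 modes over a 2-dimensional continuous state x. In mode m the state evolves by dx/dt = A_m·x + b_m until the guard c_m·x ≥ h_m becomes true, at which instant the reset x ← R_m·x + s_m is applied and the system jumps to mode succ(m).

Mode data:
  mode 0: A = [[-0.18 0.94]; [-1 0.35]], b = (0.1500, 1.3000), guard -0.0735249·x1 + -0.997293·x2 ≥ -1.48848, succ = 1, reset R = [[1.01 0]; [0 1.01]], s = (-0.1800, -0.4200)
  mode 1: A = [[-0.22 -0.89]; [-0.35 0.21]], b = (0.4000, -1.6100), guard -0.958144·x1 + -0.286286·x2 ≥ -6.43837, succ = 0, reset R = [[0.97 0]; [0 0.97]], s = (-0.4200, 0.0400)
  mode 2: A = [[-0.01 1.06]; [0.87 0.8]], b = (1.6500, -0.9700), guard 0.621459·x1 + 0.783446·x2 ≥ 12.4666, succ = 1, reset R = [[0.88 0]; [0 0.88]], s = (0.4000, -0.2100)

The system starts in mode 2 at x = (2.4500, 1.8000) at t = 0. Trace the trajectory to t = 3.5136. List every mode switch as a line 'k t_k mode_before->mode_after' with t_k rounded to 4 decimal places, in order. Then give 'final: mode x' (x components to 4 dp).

1 1.0192 2->1
2 1.4897 1->0
3 2.8311 0->1
final: 1 7.8080 -2.6271

Mode 2: guard c·x = 12.4666 hit at Δt = 1.0192 (t = 1.0192), x⁻ = (8.8561, 8.8875) → reset → x⁺ = (8.1933, 7.6110), jump to mode 1
Mode 1: guard c·x = -6.4384 hit at Δt = 0.4705 (t = 1.4897), x⁻ = (4.7806, 6.4895) → reset → x⁺ = (4.2172, 6.3348), jump to mode 0
Mode 0: guard c·x = -1.4885 hit at Δt = 1.3414 (t = 2.8311), x⁻ = (8.1683, 0.8903) → reset → x⁺ = (8.0700, 0.4792), jump to mode 1
Mode 1: flow for 0.6825 to horizon, guard not reached → x = (7.8080, -2.6271)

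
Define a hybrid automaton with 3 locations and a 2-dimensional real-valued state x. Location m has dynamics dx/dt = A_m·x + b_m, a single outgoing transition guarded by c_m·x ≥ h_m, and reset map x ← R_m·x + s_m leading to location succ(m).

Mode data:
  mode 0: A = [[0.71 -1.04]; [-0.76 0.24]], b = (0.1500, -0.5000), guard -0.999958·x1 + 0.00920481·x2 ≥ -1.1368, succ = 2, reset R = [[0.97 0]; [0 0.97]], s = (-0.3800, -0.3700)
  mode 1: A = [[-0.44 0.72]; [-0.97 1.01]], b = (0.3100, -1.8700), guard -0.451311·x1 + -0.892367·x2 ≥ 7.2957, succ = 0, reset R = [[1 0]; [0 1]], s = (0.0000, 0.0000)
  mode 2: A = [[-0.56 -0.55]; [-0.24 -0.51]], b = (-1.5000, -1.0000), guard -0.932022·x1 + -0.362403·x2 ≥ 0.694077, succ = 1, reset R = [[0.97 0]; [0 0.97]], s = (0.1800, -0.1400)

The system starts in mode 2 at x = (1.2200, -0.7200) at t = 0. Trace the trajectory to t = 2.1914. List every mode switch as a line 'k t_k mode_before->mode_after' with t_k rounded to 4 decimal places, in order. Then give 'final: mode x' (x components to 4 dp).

1 1.3003 2->1
final: 1 -1.6359 -5.6073

Mode 2: guard c·x = 0.6941 hit at Δt = 1.3003 (t = 1.3003), x⁻ = (-0.2035, -1.3920) → reset → x⁺ = (-0.0173, -1.4902), jump to mode 1
Mode 1: flow for 0.8911 to horizon, guard not reached → x = (-1.6359, -5.6073)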